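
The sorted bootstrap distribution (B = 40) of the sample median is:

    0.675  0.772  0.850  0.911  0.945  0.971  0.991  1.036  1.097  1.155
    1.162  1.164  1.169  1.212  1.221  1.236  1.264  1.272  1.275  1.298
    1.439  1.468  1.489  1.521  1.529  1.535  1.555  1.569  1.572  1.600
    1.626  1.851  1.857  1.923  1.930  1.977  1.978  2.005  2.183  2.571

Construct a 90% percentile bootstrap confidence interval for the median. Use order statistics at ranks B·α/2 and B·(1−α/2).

(0.772, 2.005)

α = 0.10; lower rank = 40 × 0.050 = 2; upper rank = 40 × 0.950 = 38.
The 2nd smallest replicate is 0.772; the 38th is 2.005.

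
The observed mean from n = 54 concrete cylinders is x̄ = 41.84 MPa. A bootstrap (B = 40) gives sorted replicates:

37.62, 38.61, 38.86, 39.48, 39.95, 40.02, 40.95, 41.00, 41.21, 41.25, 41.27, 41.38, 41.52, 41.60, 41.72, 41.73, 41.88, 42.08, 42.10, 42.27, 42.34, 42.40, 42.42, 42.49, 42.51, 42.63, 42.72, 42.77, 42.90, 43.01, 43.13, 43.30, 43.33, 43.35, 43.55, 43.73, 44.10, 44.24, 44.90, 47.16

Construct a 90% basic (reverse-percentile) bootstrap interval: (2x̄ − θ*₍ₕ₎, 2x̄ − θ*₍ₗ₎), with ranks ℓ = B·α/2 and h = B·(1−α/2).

Percentile endpoints at ranks 2 and 38: θ*₍2₎ = 38.61, θ*₍38₎ = 44.24.
Basic interval reflects these around x̄:
  lower = 2 × 41.84 − 44.24 = 39.44
  upper = 2 × 41.84 − 38.61 = 45.07

(39.44, 45.07)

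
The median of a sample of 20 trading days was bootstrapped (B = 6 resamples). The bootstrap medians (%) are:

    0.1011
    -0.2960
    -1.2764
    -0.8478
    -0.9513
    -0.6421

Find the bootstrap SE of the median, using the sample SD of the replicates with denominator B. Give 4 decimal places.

SE* = 0.4494

Bootstrap SE is the standard deviation of the 6 replicate medians.
Mean of replicates: (0.1011 + (-0.2960) + (-1.2764) + (-0.8478) + (-0.9513) + (-0.6421)) / 6 = -3.91250 / 6 = -0.65208
Sum of squared deviations: (+0.75318)² + (+0.35608)² + (−0.62432)² + (−0.19572)² + (−0.29922)² + (+0.00998)² = 1.21179
Variance = 1.21179 / 6 = 0.20196
SE* = √0.20196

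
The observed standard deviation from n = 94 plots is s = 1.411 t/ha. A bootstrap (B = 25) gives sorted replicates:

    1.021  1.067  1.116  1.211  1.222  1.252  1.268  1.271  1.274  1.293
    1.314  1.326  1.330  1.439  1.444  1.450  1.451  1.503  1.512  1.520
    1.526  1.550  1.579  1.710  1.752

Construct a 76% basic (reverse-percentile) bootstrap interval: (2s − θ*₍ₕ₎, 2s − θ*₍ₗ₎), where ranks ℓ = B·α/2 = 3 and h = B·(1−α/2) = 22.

(1.272, 1.706)

Percentile endpoints at ranks 3 and 22: θ*₍3₎ = 1.116, θ*₍22₎ = 1.550.
Basic interval reflects these around s:
  lower = 2 × 1.411 − 1.550 = 1.272
  upper = 2 × 1.411 − 1.116 = 1.706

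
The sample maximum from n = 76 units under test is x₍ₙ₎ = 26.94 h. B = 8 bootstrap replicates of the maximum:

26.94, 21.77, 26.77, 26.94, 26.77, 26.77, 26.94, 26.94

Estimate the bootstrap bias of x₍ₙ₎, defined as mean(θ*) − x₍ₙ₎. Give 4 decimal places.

bias = −0.7100

mean(θ*) = (26.94 + 21.77 + 26.77 + 26.94 + 26.77 + 26.77 + 26.94 + 26.94) / 8 = 26.23000
bias = 26.23000 − 26.94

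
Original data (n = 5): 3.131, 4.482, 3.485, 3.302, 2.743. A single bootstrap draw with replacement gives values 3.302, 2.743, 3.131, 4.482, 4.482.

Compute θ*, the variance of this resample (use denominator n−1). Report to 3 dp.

θ* = 0.649

Mean = 3.6280; sum of squared deviations = 2.5951
s² = 2.5951 / 4 = 0.6488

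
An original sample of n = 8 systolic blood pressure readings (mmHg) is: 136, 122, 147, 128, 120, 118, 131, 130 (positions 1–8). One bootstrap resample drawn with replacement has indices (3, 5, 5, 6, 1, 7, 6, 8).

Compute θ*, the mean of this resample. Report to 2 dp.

θ* = 127.50

Resample values: 147, 120, 120, 118, 136, 131, 118, 130.
Mean = (147 + 120 + 120 + 118 + 136 + 131 + 118 + 130) / 8 = 1020.0 / 8 = 127.50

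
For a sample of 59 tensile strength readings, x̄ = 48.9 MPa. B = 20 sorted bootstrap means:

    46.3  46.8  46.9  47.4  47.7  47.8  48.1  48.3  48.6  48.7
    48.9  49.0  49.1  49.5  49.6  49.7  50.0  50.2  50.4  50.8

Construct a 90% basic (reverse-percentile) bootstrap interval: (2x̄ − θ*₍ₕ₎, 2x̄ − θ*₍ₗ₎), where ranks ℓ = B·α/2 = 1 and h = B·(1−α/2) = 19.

Percentile endpoints at ranks 1 and 19: θ*₍1₎ = 46.3, θ*₍19₎ = 50.4.
Basic interval reflects these around x̄:
  lower = 2 × 48.9 − 50.4 = 47.4
  upper = 2 × 48.9 − 46.3 = 51.5

(47.4, 51.5)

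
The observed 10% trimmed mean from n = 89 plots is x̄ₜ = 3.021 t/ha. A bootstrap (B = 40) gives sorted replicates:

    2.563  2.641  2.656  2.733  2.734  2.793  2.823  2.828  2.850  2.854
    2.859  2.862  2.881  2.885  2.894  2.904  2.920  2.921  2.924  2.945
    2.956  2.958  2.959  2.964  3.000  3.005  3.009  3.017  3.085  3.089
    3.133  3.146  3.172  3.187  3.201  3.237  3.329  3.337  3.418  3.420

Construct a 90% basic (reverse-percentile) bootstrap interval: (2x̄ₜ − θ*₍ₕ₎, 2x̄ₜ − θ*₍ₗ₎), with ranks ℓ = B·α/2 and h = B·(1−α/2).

Percentile endpoints at ranks 2 and 38: θ*₍2₎ = 2.641, θ*₍38₎ = 3.337.
Basic interval reflects these around x̄ₜ:
  lower = 2 × 3.021 − 3.337 = 2.705
  upper = 2 × 3.021 − 2.641 = 3.401

(2.705, 3.401)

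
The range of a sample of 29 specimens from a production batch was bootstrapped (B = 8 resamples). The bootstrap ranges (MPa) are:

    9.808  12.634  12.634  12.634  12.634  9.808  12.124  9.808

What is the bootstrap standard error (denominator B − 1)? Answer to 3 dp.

Bootstrap SE is the standard deviation of the 8 replicate ranges.
Mean of replicates: (9.808 + 12.634 + 12.634 + 12.634 + 12.634 + 9.808 + 12.124 + 9.808) / 8 = 92.0840 / 8 = 11.5105
Sum of squared deviations: (−1.7025)² + (+1.1235)² + (+1.1235)² + (+1.1235)² + (+1.1235)² + (−1.7025)² + (+0.6135)² + (−1.7025)² = 14.1209
Variance = 14.1209 / 7 = 2.0173
SE* = √2.0173

SE* = 1.420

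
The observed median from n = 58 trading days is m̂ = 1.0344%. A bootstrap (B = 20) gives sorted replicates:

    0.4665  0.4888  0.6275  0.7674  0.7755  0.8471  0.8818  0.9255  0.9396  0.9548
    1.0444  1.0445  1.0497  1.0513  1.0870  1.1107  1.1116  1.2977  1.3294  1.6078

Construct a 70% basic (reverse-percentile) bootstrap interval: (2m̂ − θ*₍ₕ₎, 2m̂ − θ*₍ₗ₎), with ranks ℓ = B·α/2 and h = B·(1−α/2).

Percentile endpoints at ranks 3 and 17: θ*₍3₎ = 0.6275, θ*₍17₎ = 1.1116.
Basic interval reflects these around m̂:
  lower = 2 × 1.0344 − 1.1116 = 0.9572
  upper = 2 × 1.0344 − 0.6275 = 1.4413

(0.9572, 1.4413)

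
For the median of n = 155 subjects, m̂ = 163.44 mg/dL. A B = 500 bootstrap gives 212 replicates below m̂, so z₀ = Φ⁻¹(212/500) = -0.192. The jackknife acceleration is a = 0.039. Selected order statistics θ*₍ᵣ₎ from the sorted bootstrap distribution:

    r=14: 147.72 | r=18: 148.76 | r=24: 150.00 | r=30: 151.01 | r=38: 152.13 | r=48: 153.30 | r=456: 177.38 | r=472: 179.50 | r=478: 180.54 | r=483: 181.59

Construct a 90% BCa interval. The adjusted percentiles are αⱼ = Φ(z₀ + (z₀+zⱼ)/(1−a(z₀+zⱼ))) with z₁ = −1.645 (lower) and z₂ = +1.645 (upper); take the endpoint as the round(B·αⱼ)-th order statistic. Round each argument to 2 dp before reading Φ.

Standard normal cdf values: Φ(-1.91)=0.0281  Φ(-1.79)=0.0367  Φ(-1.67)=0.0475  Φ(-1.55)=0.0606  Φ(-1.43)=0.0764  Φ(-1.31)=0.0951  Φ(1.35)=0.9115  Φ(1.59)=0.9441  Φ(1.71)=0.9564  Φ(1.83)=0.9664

(147.72, 177.38)

Lower: z₀ + z₁ = -0.192 + (-1.645) = -1.837; 1 − a(z₀+z₁) = 1 − (0.039)(-1.837) = 1.0716; argument = -0.192 + (-1.837)/1.0716 = -1.9062 → -1.91.
α₁ = Φ(-1.91) = 0.0281; rank = round(500 × 0.0281) = 14; θ*₍14₎ = 147.72.
Upper: z₀ + z₂ = 1.453; 1 − a(z₀+z₂) = 0.9433; argument = 1.3483 → 1.35; α₂ = 0.9115; rank = 456; θ*₍456₎ = 177.38.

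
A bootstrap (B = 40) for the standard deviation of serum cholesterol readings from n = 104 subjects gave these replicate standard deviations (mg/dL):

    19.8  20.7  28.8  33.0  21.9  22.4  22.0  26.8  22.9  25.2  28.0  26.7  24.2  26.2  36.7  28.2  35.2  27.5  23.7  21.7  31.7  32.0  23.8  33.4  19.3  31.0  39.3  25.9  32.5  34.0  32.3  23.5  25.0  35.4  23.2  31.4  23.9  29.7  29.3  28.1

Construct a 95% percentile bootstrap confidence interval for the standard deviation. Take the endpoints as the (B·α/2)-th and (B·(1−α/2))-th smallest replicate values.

Sorted replicates: 19.3, 19.8, 20.7, 21.7, 21.9, 22.0, 22.4, 22.9, 23.2, 23.5, 23.7, 23.8, 23.9, 24.2, 25.0, 25.2, 25.9, 26.2, 26.7, 26.8, 27.5, 28.0, 28.1, 28.2, 28.8, 29.3, 29.7, 31.0, 31.4, 31.7, 32.0, 32.3, 32.5, 33.0, 33.4, 34.0, 35.2, 35.4, 36.7, 39.3
α = 0.05; lower rank = 40 × 0.025 = 1; upper rank = 40 × 0.975 = 39.
The 1st smallest replicate is 19.3; the 39th is 36.7.

(19.3, 36.7)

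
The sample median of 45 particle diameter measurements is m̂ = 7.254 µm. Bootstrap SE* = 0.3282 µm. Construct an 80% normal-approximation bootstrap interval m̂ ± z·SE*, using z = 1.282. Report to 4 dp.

(6.8332, 7.6748)

Margin = 1.282 × 0.3282 = 0.42075
Interval: 7.254 ± 0.42075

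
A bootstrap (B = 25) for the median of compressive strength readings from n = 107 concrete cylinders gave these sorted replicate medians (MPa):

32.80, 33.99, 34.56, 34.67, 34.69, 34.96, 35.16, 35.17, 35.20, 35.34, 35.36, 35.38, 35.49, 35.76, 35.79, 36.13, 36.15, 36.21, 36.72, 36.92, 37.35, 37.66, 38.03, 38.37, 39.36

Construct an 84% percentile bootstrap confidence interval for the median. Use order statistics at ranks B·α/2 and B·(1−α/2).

(33.99, 38.03)

α = 0.16; lower rank = 25 × 0.080 = 2; upper rank = 25 × 0.920 = 23.
The 2nd smallest replicate is 33.99; the 23rd is 38.03.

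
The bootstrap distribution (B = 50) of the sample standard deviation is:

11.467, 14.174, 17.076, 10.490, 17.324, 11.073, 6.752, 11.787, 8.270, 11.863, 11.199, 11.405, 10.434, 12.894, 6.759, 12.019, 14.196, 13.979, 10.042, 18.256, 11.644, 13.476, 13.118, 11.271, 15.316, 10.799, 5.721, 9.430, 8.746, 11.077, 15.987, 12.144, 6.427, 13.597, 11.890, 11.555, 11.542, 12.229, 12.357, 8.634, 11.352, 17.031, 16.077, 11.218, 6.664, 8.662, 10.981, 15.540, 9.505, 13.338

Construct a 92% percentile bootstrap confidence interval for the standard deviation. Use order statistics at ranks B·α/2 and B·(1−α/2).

(6.427, 17.076)

Sorted replicates: 5.721, 6.427, 6.664, 6.752, 6.759, 8.270, 8.634, 8.662, 8.746, 9.430, 9.505, 10.042, 10.434, 10.490, 10.799, 10.981, 11.073, 11.077, 11.199, 11.218, 11.271, 11.352, 11.405, 11.467, 11.542, 11.555, 11.644, 11.787, 11.863, 11.890, 12.019, 12.144, 12.229, 12.357, 12.894, 13.118, 13.338, 13.476, 13.597, 13.979, 14.174, 14.196, 15.316, 15.540, 15.987, 16.077, 17.031, 17.076, 17.324, 18.256
α = 0.08; lower rank = 50 × 0.040 = 2; upper rank = 50 × 0.960 = 48.
The 2nd smallest replicate is 6.427; the 48th is 17.076.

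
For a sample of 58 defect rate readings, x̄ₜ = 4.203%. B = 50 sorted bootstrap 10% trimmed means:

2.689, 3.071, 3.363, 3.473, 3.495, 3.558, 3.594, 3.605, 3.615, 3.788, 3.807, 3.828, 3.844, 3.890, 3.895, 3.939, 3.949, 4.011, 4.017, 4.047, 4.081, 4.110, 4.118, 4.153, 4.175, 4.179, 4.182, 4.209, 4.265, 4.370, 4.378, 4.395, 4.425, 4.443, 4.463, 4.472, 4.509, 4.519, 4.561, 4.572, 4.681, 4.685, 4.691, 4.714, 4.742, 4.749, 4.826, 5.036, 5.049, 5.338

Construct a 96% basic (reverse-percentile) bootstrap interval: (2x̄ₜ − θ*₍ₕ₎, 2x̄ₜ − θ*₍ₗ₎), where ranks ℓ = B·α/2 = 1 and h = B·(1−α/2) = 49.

Percentile endpoints at ranks 1 and 49: θ*₍1₎ = 2.689, θ*₍49₎ = 5.049.
Basic interval reflects these around x̄ₜ:
  lower = 2 × 4.203 − 5.049 = 3.357
  upper = 2 × 4.203 − 2.689 = 5.717

(3.357, 5.717)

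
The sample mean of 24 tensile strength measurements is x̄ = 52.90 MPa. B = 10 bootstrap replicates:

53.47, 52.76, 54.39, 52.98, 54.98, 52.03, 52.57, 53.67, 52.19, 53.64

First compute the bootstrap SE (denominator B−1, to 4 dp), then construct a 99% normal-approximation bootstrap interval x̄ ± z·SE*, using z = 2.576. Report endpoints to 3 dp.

(50.463, 55.337)

Mean of replicates = 53.2680; sum of squared deviations = 8.0536; SE* = √(8.0536/9) = 0.9460
Margin = 2.576 × 0.9460 = 2.4369
Interval: 52.90 ± 2.4369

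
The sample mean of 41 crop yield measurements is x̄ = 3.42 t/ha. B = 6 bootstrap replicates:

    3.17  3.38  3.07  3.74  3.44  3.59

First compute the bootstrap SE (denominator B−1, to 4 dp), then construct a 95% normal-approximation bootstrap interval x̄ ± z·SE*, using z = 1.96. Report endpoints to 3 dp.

Mean of replicates = 3.3983; sum of squared deviations = 0.3155; SE* = √(0.3155/5) = 0.2512
Margin = 1.96 × 0.2512 = 0.4924
Interval: 3.42 ± 0.4924

(2.928, 3.912)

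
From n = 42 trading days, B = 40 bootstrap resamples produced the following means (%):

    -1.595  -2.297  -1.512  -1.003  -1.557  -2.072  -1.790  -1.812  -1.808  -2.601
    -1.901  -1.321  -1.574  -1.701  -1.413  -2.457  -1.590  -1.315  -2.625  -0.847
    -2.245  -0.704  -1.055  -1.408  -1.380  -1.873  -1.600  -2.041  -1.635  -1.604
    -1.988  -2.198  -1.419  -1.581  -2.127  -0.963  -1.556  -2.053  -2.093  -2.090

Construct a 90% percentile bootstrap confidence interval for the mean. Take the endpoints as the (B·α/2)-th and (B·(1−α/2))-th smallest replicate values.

Sorted replicates: -2.625, -2.601, -2.457, -2.297, -2.245, -2.198, -2.127, -2.093, -2.090, -2.072, -2.053, -2.041, -1.988, -1.901, -1.873, -1.812, -1.808, -1.790, -1.701, -1.635, -1.604, -1.600, -1.595, -1.590, -1.581, -1.574, -1.557, -1.556, -1.512, -1.419, -1.413, -1.408, -1.380, -1.321, -1.315, -1.055, -1.003, -0.963, -0.847, -0.704
α = 0.10; lower rank = 40 × 0.050 = 2; upper rank = 40 × 0.950 = 38.
The 2nd smallest replicate is -2.601; the 38th is -0.963.

(-2.601, -0.963)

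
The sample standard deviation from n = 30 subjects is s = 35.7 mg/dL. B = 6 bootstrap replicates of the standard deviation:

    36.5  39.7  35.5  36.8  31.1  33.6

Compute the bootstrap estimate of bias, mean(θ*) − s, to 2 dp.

bias = −0.17

mean(θ*) = (36.5 + 39.7 + 35.5 + 36.8 + 31.1 + 33.6) / 6 = 35.533
bias = 35.533 − 35.7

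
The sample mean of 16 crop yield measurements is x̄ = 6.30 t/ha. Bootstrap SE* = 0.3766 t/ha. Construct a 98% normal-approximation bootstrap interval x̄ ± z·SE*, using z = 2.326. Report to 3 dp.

Margin = 2.326 × 0.3766 = 0.8760
Interval: 6.30 ± 0.8760

(5.424, 7.176)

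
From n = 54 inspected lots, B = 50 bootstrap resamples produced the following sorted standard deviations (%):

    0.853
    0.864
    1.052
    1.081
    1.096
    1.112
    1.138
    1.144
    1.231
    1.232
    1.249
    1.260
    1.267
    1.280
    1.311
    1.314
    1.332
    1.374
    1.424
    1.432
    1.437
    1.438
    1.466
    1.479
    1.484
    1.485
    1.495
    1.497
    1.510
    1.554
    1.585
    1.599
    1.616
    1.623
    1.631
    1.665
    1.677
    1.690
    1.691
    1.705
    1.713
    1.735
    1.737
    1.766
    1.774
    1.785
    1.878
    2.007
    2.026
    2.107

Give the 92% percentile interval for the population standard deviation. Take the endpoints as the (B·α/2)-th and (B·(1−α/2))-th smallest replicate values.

(0.864, 2.007)

α = 0.08; lower rank = 50 × 0.040 = 2; upper rank = 50 × 0.960 = 48.
The 2nd smallest replicate is 0.864; the 48th is 2.007.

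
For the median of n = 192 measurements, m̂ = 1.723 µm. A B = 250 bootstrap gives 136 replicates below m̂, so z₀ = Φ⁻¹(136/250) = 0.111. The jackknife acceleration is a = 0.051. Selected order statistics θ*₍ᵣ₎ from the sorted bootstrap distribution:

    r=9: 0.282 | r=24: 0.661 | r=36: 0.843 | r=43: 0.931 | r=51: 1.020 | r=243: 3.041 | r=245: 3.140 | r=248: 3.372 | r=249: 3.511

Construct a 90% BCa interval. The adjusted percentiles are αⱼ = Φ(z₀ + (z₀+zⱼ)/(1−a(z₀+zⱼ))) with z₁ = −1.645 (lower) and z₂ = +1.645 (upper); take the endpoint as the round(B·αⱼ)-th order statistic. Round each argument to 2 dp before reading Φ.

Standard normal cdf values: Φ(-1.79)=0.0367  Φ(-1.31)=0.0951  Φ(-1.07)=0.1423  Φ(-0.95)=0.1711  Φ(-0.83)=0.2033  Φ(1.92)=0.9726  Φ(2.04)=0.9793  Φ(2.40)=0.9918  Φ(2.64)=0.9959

Lower: z₀ + z₁ = 0.111 + (-1.645) = -1.534; 1 − a(z₀+z₁) = 1 − (0.051)(-1.534) = 1.0782; argument = 0.111 + (-1.534)/1.0782 = -1.3117 → -1.31.
α₁ = Φ(-1.31) = 0.0951; rank = round(250 × 0.0951) = 24; θ*₍24₎ = 0.661.
Upper: z₀ + z₂ = 1.756; 1 − a(z₀+z₂) = 0.9104; argument = 2.0397 → 2.04; α₂ = 0.9793; rank = 245; θ*₍245₎ = 3.140.

(0.661, 3.140)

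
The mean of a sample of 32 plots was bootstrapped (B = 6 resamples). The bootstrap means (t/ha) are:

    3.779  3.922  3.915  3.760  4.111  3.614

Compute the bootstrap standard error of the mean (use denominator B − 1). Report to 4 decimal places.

Bootstrap SE is the standard deviation of the 6 replicate means.
Mean of replicates: (3.779 + 3.922 + 3.915 + 3.760 + 4.111 + 3.614) / 6 = 23.10100 / 6 = 3.85017
Sum of squared deviations: (−0.07117)² + (+0.07183)² + (+0.06483)² + (−0.09017)² + (+0.26083)² + (−0.23617)² = 0.14637
Variance = 0.14637 / 5 = 0.02927
SE* = √0.02927

SE* = 0.1711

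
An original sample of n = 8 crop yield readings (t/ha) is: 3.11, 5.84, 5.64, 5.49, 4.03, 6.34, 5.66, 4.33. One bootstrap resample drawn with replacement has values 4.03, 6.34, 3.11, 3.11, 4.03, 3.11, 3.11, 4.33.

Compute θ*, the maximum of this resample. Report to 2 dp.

Maximum = 6.34

θ* = 6.34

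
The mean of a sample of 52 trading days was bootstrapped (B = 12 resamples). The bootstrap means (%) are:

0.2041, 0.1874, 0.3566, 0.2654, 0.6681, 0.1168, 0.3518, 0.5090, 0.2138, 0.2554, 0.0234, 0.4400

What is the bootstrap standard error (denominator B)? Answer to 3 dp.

Bootstrap SE is the standard deviation of the 12 replicate means.
Mean of replicates: (0.2041 + 0.1874 + 0.3566 + 0.2654 + 0.6681 + 0.1168 + 0.3518 + 0.5090 + 0.2138 + 0.2554 + 0.0234 + 0.4400) / 12 = 3.59180 / 12 = 0.29932
Sum of squared deviations: (−0.09522)² + (−0.11192)² + (+0.05728)² + (−0.03392)² + (+0.36878)² + (−0.18252)² + (+0.05248)² + (+0.20968)² + (−0.08552)² + (−0.04392)² + (−0.27592)² + (+0.14068)² = 0.34722
Variance = 0.34722 / 12 = 0.02894
SE* = √0.02894

SE* = 0.170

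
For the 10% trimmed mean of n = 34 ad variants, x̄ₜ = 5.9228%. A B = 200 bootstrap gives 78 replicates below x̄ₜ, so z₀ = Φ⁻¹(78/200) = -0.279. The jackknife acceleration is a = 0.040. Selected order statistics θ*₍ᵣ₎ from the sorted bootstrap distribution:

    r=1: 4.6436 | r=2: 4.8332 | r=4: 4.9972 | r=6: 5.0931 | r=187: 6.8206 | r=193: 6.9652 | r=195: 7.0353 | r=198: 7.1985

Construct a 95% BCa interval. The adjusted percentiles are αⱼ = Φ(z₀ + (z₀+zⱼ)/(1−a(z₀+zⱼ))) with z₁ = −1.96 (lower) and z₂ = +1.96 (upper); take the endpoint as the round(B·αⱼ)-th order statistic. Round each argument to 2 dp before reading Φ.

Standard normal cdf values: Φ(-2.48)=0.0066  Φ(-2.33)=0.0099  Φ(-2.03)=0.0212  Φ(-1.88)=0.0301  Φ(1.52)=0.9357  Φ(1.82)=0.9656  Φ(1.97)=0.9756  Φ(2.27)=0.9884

(4.8332, 6.8206)

Lower: z₀ + z₁ = -0.279 + (-1.960) = -2.239; 1 − a(z₀+z₁) = 1 − (0.040)(-2.239) = 1.0896; argument = -0.279 + (-2.239)/1.0896 = -2.3340 → -2.33.
α₁ = Φ(-2.33) = 0.0099; rank = round(200 × 0.0099) = 2; θ*₍2₎ = 4.8332.
Upper: z₀ + z₂ = 1.681; 1 − a(z₀+z₂) = 0.9328; argument = 1.5232 → 1.52; α₂ = 0.9357; rank = 187; θ*₍187₎ = 6.8206.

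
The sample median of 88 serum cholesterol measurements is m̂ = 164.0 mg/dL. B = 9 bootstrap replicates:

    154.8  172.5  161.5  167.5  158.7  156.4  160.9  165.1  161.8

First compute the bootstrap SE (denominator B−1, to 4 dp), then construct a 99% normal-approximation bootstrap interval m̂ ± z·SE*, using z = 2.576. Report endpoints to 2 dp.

(149.73, 178.27)

Mean of replicates = 162.1333; sum of squared deviations = 245.5400; SE* = √(245.5400/8) = 5.5401
Margin = 2.576 × 5.5401 = 14.271
Interval: 164.0 ± 14.271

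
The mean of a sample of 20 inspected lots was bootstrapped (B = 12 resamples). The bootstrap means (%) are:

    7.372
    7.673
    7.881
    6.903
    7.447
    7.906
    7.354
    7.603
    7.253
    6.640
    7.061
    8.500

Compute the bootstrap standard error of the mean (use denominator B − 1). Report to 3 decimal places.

SE* = 0.498

Bootstrap SE is the standard deviation of the 12 replicate means.
Mean of replicates: (7.372 + 7.673 + 7.881 + 6.903 + 7.447 + 7.906 + 7.354 + 7.603 + 7.253 + 6.640 + 7.061 + 8.500) / 12 = 89.5930 / 12 = 7.4661
Sum of squared deviations: (−0.0941)² + (+0.2069)² + (+0.4149)² + (−0.5631)² + (−0.0191)² + (+0.4399)² + (−0.1121)² + (+0.1369)² + (−0.2131)² + (−0.8261)² + (−0.4051)² + (+1.0339)² = 2.7270
Variance = 2.7270 / 11 = 0.2479
SE* = √0.2479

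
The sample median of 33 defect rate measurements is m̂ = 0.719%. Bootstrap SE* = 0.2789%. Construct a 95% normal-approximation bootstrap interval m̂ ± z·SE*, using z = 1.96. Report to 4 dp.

(0.1724, 1.2656)

Margin = 1.96 × 0.2789 = 0.54664
Interval: 0.719 ± 0.54664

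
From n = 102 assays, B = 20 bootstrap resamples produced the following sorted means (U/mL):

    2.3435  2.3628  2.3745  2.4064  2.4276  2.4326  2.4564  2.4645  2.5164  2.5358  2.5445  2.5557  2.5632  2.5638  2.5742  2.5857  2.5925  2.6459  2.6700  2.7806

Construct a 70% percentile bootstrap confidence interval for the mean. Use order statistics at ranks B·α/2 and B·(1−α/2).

(2.3745, 2.5925)

α = 0.30; lower rank = 20 × 0.150 = 3; upper rank = 20 × 0.850 = 17.
The 3rd smallest replicate is 2.3745; the 17th is 2.5925.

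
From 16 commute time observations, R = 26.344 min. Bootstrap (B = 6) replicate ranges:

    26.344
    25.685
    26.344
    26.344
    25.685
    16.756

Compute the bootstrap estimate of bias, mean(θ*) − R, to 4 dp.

bias = −1.8177

mean(θ*) = (26.344 + 25.685 + 26.344 + 26.344 + 25.685 + 16.756) / 6 = 24.52633
bias = 24.52633 − 26.344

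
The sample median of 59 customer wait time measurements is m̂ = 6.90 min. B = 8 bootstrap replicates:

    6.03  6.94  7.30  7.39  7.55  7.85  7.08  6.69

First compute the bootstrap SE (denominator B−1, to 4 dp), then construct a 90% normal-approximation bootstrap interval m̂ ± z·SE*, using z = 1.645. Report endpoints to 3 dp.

Mean of replicates = 7.1037; sum of squared deviations = 2.2280; SE* = √(2.2280/7) = 0.5642
Margin = 1.645 × 0.5642 = 0.9281
Interval: 6.90 ± 0.9281

(5.972, 7.828)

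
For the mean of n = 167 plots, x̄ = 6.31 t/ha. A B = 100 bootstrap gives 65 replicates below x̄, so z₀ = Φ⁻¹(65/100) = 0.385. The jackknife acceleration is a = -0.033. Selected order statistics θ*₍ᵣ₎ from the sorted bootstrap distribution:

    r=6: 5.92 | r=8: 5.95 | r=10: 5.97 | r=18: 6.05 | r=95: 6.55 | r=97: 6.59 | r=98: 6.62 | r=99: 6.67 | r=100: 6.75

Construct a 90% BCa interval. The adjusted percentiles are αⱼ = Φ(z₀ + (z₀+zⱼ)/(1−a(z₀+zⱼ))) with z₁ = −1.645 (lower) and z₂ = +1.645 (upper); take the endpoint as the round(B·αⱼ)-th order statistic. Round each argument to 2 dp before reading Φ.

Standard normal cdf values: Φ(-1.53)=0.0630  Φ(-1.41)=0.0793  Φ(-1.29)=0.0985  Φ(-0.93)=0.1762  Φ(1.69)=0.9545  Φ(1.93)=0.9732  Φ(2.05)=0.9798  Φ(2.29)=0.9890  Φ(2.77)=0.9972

Lower: z₀ + z₁ = 0.385 + (-1.645) = -1.260; 1 − a(z₀+z₁) = 1 − (-0.033)(-1.260) = 0.9584; argument = 0.385 + (-1.260)/0.9584 = -0.9297 → -0.93.
α₁ = Φ(-0.93) = 0.1762; rank = round(100 × 0.1762) = 18; θ*₍18₎ = 6.05.
Upper: z₀ + z₂ = 2.030; 1 − a(z₀+z₂) = 1.0670; argument = 2.2875 → 2.29; α₂ = 0.9890; rank = 99; θ*₍99₎ = 6.67.

(6.05, 6.67)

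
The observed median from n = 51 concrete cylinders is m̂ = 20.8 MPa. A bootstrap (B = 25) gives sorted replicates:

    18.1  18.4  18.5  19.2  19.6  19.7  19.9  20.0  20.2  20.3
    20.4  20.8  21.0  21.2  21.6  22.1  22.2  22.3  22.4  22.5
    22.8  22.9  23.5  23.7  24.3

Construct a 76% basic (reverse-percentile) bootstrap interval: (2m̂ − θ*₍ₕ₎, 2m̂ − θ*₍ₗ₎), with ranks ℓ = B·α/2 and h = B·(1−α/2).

Percentile endpoints at ranks 3 and 22: θ*₍3₎ = 18.5, θ*₍22₎ = 22.9.
Basic interval reflects these around m̂:
  lower = 2 × 20.8 − 22.9 = 18.7
  upper = 2 × 20.8 − 18.5 = 23.1

(18.7, 23.1)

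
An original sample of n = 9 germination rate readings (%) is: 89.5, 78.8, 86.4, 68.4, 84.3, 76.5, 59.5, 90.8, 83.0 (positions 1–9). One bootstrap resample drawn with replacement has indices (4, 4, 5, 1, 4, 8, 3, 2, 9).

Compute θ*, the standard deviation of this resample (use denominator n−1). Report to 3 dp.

θ* = 9.220

Resample values: 68.4, 68.4, 84.3, 89.5, 68.4, 90.8, 86.4, 78.8, 83.0.
Mean = 79.7778; sum of squared deviations = 680.0156
s² = 680.0156 / 8 = 85.0019
s = √85.0019 = 9.220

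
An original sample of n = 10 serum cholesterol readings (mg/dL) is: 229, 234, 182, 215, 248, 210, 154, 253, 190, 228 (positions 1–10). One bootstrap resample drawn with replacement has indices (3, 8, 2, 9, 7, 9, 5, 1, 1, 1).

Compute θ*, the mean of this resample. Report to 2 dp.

θ* = 213.80

Resample values: 182, 253, 234, 190, 154, 190, 248, 229, 229, 229.
Mean = (182 + 253 + 234 + 190 + 154 + 190 + 248 + 229 + 229 + 229) / 10 = 2138.0 / 10 = 213.80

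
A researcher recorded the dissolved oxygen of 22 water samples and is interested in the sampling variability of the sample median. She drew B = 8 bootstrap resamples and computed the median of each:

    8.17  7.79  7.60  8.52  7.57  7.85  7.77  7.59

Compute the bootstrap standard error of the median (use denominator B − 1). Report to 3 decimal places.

Bootstrap SE is the standard deviation of the 8 replicate medians.
Mean of replicates: (8.17 + 7.79 + 7.60 + 8.52 + 7.57 + 7.85 + 7.77 + 7.59) / 8 = 62.8600 / 8 = 7.8575
Sum of squared deviations: (+0.3125)² + (−0.0675)² + (−0.2575)² + (+0.6625)² + (−0.2875)² + (−0.0075)² + (−0.0875)² + (−0.2675)² = 0.7693
Variance = 0.7693 / 7 = 0.1099
SE* = √0.1099

SE* = 0.332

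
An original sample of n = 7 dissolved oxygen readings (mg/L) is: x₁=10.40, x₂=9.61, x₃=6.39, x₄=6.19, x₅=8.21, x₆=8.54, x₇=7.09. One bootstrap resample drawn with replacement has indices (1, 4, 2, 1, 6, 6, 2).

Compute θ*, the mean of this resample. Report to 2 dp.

Resample values: 10.40, 6.19, 9.61, 10.40, 8.54, 8.54, 9.61.
Mean = (10.40 + 6.19 + 9.61 + 10.40 + 8.54 + 8.54 + 9.61) / 7 = 63.290 / 7 = 9.04

θ* = 9.04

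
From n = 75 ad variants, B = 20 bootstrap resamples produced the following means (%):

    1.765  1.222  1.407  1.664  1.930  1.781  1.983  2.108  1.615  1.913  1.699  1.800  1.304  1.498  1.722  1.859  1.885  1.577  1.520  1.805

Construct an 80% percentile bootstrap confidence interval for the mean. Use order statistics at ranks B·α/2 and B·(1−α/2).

Sorted replicates: 1.222, 1.304, 1.407, 1.498, 1.520, 1.577, 1.615, 1.664, 1.699, 1.722, 1.765, 1.781, 1.800, 1.805, 1.859, 1.885, 1.913, 1.930, 1.983, 2.108
α = 0.20; lower rank = 20 × 0.100 = 2; upper rank = 20 × 0.900 = 18.
The 2nd smallest replicate is 1.304; the 18th is 1.930.

(1.304, 1.930)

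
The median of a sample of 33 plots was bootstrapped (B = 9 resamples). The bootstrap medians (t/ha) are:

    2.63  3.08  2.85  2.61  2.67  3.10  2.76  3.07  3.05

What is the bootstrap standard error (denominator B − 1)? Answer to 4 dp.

Bootstrap SE is the standard deviation of the 9 replicate medians.
Mean of replicates: (2.63 + 3.08 + 2.85 + 2.61 + 2.67 + 3.10 + 2.76 + 3.07 + 3.05) / 9 = 25.82000 / 9 = 2.86889
Sum of squared deviations: (−0.23889)² + (+0.21111)² + (−0.01889)² + (−0.25889)² + (−0.19889)² + (+0.23111)² + (−0.10889)² + (+0.20111)² + (+0.18111)² = 0.34709
Variance = 0.34709 / 8 = 0.04339
SE* = √0.04339

SE* = 0.2083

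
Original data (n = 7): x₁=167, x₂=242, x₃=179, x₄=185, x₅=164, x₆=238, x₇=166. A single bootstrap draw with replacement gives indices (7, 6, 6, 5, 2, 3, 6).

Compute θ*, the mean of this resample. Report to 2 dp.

θ* = 209.29

Resample values: 166, 238, 238, 164, 242, 179, 238.
Mean = (166 + 238 + 238 + 164 + 242 + 179 + 238) / 7 = 1465.0 / 7 = 209.29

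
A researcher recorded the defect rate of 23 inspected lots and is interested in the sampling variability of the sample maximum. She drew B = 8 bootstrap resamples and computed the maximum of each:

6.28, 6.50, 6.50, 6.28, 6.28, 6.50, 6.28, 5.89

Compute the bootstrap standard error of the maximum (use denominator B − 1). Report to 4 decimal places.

SE* = 0.2029

Bootstrap SE is the standard deviation of the 8 replicate maximums.
Mean of replicates: (6.28 + 6.50 + 6.50 + 6.28 + 6.28 + 6.50 + 6.28 + 5.89) / 8 = 50.51000 / 8 = 6.31375
Sum of squared deviations: (−0.03375)² + (+0.18625)² + (+0.18625)² + (−0.03375)² + (−0.03375)² + (+0.18625)² + (−0.03375)² + (−0.42375)² = 0.28819
Variance = 0.28819 / 7 = 0.04117
SE* = √0.04117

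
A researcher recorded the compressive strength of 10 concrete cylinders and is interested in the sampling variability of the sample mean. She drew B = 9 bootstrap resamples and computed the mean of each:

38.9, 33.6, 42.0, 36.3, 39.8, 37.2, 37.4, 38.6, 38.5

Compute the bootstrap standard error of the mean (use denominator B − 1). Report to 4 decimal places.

Bootstrap SE is the standard deviation of the 9 replicate means.
Mean of replicates: (38.9 + 33.6 + 42.0 + 36.3 + 39.8 + 37.2 + 37.4 + 38.6 + 38.5) / 9 = 342.30000 / 9 = 38.03333
Sum of squared deviations: (+0.86667)² + (−4.43333)² + (+3.96667)² + (−1.73333)² + (+1.76667)² + (−0.83333)² + (−0.63333)² + (+0.56667)² + (+0.46667)² = 43.90000
Variance = 43.90000 / 8 = 5.48750
SE* = √5.48750

SE* = 2.3425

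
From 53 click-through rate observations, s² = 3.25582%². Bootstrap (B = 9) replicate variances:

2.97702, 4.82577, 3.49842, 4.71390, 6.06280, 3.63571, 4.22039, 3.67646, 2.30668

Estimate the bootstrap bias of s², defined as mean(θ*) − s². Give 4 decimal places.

mean(θ*) = (2.97702 + 4.82577 + 3.49842 + 4.71390 + 6.06280 + 3.63571 + 4.22039 + 3.67646 + 2.30668) / 9 = 3.99079
bias = 3.99079 − 3.25582

bias = +0.7350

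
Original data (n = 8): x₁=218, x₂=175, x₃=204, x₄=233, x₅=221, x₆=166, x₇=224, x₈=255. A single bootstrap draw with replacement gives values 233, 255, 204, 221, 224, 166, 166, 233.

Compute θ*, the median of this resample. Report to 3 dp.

Sorted: 166, 166, 204, 221, 224, 233, 233, 255
Median = average of the two middle values = 222.500

θ* = 222.500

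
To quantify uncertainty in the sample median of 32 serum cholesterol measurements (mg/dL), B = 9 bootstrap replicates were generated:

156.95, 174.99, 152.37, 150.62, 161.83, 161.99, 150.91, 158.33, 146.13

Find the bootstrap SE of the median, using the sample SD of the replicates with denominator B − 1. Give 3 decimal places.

SE* = 8.594

Bootstrap SE is the standard deviation of the 9 replicate medians.
Mean of replicates: (156.95 + 174.99 + 152.37 + 150.62 + 161.83 + 161.99 + 150.91 + 158.33 + 146.13) / 9 = 1414.1200 / 9 = 157.1244
Sum of squared deviations: (−0.1744)² + (+17.8656)² + (−4.7544)² + (−6.5044)² + (+4.7056)² + (+4.8656)² + (−6.2144)² + (+1.2056)² + (−10.9944)² = 590.8874
Variance = 590.8874 / 8 = 73.8609
SE* = √73.8609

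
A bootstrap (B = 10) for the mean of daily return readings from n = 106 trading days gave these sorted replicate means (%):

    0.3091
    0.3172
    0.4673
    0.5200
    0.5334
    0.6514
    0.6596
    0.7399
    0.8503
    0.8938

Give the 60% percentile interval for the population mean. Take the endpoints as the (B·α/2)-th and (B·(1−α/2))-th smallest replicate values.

α = 0.40; lower rank = 10 × 0.200 = 2; upper rank = 10 × 0.800 = 8.
The 2nd smallest replicate is 0.3172; the 8th is 0.7399.

(0.3172, 0.7399)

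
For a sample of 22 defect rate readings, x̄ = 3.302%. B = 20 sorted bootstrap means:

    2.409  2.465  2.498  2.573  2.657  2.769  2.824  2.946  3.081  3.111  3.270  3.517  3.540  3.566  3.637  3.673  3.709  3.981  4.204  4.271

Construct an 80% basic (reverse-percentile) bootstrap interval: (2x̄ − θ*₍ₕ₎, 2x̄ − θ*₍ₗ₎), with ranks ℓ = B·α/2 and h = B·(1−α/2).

(2.623, 4.139)

Percentile endpoints at ranks 2 and 18: θ*₍2₎ = 2.465, θ*₍18₎ = 3.981.
Basic interval reflects these around x̄:
  lower = 2 × 3.302 − 3.981 = 2.623
  upper = 2 × 3.302 − 2.465 = 4.139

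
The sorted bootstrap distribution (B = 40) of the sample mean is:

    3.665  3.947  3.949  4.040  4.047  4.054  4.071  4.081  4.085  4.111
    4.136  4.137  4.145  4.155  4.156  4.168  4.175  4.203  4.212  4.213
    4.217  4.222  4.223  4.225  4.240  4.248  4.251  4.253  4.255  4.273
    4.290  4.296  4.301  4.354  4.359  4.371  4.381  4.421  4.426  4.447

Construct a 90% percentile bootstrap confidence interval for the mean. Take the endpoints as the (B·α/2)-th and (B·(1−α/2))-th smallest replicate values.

α = 0.10; lower rank = 40 × 0.050 = 2; upper rank = 40 × 0.950 = 38.
The 2nd smallest replicate is 3.947; the 38th is 4.421.

(3.947, 4.421)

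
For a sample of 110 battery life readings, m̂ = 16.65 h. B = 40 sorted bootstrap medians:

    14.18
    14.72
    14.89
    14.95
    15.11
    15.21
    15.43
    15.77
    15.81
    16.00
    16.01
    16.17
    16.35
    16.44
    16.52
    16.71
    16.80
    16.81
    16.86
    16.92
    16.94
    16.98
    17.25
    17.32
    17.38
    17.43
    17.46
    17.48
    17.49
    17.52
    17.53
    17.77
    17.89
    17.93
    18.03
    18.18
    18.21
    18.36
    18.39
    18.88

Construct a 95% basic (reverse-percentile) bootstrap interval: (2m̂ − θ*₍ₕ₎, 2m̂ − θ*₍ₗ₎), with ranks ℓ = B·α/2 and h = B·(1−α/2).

Percentile endpoints at ranks 1 and 39: θ*₍1₎ = 14.18, θ*₍39₎ = 18.39.
Basic interval reflects these around m̂:
  lower = 2 × 16.65 − 18.39 = 14.91
  upper = 2 × 16.65 − 14.18 = 19.12

(14.91, 19.12)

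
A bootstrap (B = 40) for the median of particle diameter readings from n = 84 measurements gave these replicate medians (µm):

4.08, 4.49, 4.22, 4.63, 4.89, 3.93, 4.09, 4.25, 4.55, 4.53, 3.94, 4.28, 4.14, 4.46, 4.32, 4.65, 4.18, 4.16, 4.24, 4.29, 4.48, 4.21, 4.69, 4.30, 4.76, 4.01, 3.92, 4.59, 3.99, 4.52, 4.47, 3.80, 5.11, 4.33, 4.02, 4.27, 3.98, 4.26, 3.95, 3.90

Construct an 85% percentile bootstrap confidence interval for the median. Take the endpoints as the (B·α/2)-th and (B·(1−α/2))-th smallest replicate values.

(3.92, 4.69)

Sorted replicates: 3.80, 3.90, 3.92, 3.93, 3.94, 3.95, 3.98, 3.99, 4.01, 4.02, 4.08, 4.09, 4.14, 4.16, 4.18, 4.21, 4.22, 4.24, 4.25, 4.26, 4.27, 4.28, 4.29, 4.30, 4.32, 4.33, 4.46, 4.47, 4.48, 4.49, 4.52, 4.53, 4.55, 4.59, 4.63, 4.65, 4.69, 4.76, 4.89, 5.11
α = 0.15; lower rank = 40 × 0.075 = 3; upper rank = 40 × 0.925 = 37.
The 3rd smallest replicate is 3.92; the 37th is 4.69.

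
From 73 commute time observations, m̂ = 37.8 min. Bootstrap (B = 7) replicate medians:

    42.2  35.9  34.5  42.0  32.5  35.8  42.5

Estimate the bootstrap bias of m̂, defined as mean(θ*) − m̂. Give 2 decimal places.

mean(θ*) = (42.2 + 35.9 + 34.5 + 42.0 + 32.5 + 35.8 + 42.5) / 7 = 37.914
bias = 37.914 − 37.8

bias = +0.11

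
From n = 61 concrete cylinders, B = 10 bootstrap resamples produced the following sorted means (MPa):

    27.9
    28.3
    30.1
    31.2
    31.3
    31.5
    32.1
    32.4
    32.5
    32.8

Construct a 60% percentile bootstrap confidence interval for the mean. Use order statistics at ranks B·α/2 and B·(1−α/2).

(28.3, 32.4)

α = 0.40; lower rank = 10 × 0.200 = 2; upper rank = 10 × 0.800 = 8.
The 2nd smallest replicate is 28.3; the 8th is 32.4.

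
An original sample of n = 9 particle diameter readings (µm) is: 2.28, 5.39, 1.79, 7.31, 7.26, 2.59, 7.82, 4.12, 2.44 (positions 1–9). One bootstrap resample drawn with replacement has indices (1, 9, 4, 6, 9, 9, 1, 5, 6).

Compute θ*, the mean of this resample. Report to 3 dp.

Resample values: 2.28, 2.44, 7.31, 2.59, 2.44, 2.44, 2.28, 7.26, 2.59.
Mean = (2.28 + 2.44 + 7.31 + 2.59 + 2.44 + 2.44 + 2.28 + 7.26 + 2.59) / 9 = 31.630 / 9 = 3.514

θ* = 3.514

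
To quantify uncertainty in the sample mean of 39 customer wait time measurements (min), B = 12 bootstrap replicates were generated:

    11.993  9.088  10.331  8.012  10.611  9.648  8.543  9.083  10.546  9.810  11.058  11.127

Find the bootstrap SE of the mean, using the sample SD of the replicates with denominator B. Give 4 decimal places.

Bootstrap SE is the standard deviation of the 12 replicate means.
Mean of replicates: (11.993 + 9.088 + 10.331 + 8.012 + 10.611 + 9.648 + 8.543 + 9.083 + 10.546 + 9.810 + 11.058 + 11.127) / 12 = 119.85000 / 12 = 9.98750
Sum of squared deviations: (+2.00550)² + (−0.89950)² + (+0.34350)² + (−1.97550)² + (+0.62350)² + (−0.33950)² + (−1.44450)² + (−0.90450)² + (+0.55850)² + (−0.17750)² + (+1.07050)² + (+1.13950)² = 15.04830
Variance = 15.04830 / 12 = 1.25402
SE* = √1.25402

SE* = 1.1198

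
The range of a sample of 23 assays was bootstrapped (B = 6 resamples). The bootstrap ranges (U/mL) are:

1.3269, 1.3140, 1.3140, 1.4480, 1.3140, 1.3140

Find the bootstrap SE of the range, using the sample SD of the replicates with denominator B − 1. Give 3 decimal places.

Bootstrap SE is the standard deviation of the 6 replicate ranges.
Mean of replicates: (1.3269 + 1.3140 + 1.3140 + 1.4480 + 1.3140 + 1.3140) / 6 = 8.03090 / 6 = 1.33848
Sum of squared deviations: (−0.01158)² + (−0.02448)² + (−0.02448)² + (+0.10952)² + (−0.02448)² + (−0.02448)² = 0.01453
Variance = 0.01453 / 5 = 0.00291
SE* = √0.00291

SE* = 0.054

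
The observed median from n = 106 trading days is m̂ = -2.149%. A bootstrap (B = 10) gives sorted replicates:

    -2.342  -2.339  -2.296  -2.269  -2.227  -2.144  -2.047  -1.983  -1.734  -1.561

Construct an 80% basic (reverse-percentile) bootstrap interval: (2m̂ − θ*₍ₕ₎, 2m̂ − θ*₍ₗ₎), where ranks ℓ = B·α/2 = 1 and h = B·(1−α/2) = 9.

(-2.564, -1.956)

Percentile endpoints at ranks 1 and 9: θ*₍1₎ = -2.342, θ*₍9₎ = -1.734.
Basic interval reflects these around m̂:
  lower = 2 × -2.149 − -1.734 = -2.564
  upper = 2 × -2.149 − -2.342 = -1.956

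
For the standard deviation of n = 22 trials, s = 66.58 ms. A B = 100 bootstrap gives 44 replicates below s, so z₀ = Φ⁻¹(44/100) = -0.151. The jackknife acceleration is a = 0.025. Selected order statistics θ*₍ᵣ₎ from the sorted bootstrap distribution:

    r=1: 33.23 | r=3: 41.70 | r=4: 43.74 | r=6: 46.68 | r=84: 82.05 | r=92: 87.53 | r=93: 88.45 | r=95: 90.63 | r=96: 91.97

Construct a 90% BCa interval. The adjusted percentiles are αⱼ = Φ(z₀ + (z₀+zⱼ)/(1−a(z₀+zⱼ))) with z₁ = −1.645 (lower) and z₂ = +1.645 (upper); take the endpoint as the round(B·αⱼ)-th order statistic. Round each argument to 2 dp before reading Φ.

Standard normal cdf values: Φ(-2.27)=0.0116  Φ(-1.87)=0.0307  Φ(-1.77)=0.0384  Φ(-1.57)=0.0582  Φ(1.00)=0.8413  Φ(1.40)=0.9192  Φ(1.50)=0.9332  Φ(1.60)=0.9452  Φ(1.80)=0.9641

(41.70, 87.53)

Lower: z₀ + z₁ = -0.151 + (-1.645) = -1.796; 1 − a(z₀+z₁) = 1 − (0.025)(-1.796) = 1.0449; argument = -0.151 + (-1.796)/1.0449 = -1.8698 → -1.87.
α₁ = Φ(-1.87) = 0.0307; rank = round(100 × 0.0307) = 3; θ*₍3₎ = 41.70.
Upper: z₀ + z₂ = 1.494; 1 − a(z₀+z₂) = 0.9627; argument = 1.4010 → 1.40; α₂ = 0.9192; rank = 92; θ*₍92₎ = 87.53.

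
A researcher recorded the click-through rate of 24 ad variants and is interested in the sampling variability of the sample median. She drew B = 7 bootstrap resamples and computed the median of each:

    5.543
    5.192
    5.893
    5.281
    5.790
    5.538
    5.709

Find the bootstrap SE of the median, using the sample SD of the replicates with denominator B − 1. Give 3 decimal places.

SE* = 0.258

Bootstrap SE is the standard deviation of the 7 replicate medians.
Mean of replicates: (5.543 + 5.192 + 5.893 + 5.281 + 5.790 + 5.538 + 5.709) / 7 = 38.9460 / 7 = 5.5637
Sum of squared deviations: (−0.0207)² + (−0.3717)² + (+0.3293)² + (−0.2827)² + (+0.2263)² + (−0.0257)² + (+0.1453)² = 0.3999
Variance = 0.3999 / 6 = 0.0667
SE* = √0.0667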